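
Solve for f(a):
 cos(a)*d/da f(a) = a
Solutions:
 f(a) = C1 + Integral(a/cos(a), a)


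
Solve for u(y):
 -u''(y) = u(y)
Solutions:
 u(y) = C1*sin(y) + C2*cos(y)


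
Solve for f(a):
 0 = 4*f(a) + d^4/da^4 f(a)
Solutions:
 f(a) = (C1*sin(a) + C2*cos(a))*exp(-a) + (C3*sin(a) + C4*cos(a))*exp(a)


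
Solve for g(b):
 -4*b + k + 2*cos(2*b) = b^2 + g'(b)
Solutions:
 g(b) = C1 - b^3/3 - 2*b^2 + b*k + sin(2*b)


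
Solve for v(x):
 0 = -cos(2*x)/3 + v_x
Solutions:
 v(x) = C1 + sin(2*x)/6


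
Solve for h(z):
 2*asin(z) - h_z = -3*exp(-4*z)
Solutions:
 h(z) = C1 + 2*z*asin(z) + 2*sqrt(1 - z^2) - 3*exp(-4*z)/4


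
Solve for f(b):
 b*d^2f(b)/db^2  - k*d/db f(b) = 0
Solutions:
 f(b) = C1 + b^(re(k) + 1)*(C2*sin(log(b)*Abs(im(k))) + C3*cos(log(b)*im(k)))


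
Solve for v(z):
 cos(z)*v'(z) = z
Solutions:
 v(z) = C1 + Integral(z/cos(z), z)


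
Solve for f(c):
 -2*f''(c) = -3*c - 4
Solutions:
 f(c) = C1 + C2*c + c^3/4 + c^2


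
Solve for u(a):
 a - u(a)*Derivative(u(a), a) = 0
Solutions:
 u(a) = -sqrt(C1 + a^2)
 u(a) = sqrt(C1 + a^2)


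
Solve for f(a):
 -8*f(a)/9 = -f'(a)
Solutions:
 f(a) = C1*exp(8*a/9)


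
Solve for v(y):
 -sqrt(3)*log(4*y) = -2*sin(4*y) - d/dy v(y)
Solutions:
 v(y) = C1 + sqrt(3)*y*(log(y) - 1) + 2*sqrt(3)*y*log(2) + cos(4*y)/2


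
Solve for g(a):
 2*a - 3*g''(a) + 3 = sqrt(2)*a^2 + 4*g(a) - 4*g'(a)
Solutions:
 g(a) = -sqrt(2)*a^2/4 - sqrt(2)*a/2 + a/2 + (C1*sin(2*sqrt(2)*a/3) + C2*cos(2*sqrt(2)*a/3))*exp(2*a/3) - sqrt(2)/8 + 5/4


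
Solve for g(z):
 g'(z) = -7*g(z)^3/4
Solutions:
 g(z) = -sqrt(2)*sqrt(-1/(C1 - 7*z))
 g(z) = sqrt(2)*sqrt(-1/(C1 - 7*z))


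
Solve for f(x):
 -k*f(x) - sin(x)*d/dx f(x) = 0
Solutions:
 f(x) = C1*exp(k*(-log(cos(x) - 1) + log(cos(x) + 1))/2)


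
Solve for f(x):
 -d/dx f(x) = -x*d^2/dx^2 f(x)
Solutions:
 f(x) = C1 + C2*x^2


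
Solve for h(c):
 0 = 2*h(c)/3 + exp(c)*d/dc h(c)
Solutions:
 h(c) = C1*exp(2*exp(-c)/3)


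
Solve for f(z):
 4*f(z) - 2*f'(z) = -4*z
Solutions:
 f(z) = C1*exp(2*z) - z - 1/2


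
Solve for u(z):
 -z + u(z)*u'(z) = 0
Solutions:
 u(z) = -sqrt(C1 + z^2)
 u(z) = sqrt(C1 + z^2)


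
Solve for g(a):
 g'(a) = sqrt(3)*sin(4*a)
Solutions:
 g(a) = C1 - sqrt(3)*cos(4*a)/4


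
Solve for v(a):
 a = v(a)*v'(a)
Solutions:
 v(a) = -sqrt(C1 + a^2)
 v(a) = sqrt(C1 + a^2)


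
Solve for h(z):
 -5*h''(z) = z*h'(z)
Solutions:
 h(z) = C1 + C2*erf(sqrt(10)*z/10)


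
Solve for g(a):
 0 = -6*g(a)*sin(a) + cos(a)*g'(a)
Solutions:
 g(a) = C1/cos(a)^6


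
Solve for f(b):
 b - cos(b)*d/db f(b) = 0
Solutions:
 f(b) = C1 + Integral(b/cos(b), b)


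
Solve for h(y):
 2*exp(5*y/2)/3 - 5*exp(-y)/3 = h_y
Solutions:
 h(y) = C1 + 4*exp(5*y/2)/15 + 5*exp(-y)/3


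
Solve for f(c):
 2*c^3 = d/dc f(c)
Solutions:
 f(c) = C1 + c^4/2


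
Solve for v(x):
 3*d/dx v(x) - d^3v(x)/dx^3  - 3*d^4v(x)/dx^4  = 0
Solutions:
 v(x) = C1 + C2*exp(-x*(2*2^(1/3)/(135*sqrt(29) + 727)^(1/3) + 4 + 2^(2/3)*(135*sqrt(29) + 727)^(1/3))/36)*sin(2^(1/3)*sqrt(3)*x*(-2^(1/3)*(135*sqrt(29) + 727)^(1/3) + 2/(135*sqrt(29) + 727)^(1/3))/36) + C3*exp(-x*(2*2^(1/3)/(135*sqrt(29) + 727)^(1/3) + 4 + 2^(2/3)*(135*sqrt(29) + 727)^(1/3))/36)*cos(2^(1/3)*sqrt(3)*x*(-2^(1/3)*(135*sqrt(29) + 727)^(1/3) + 2/(135*sqrt(29) + 727)^(1/3))/36) + C4*exp(x*(-2 + 2*2^(1/3)/(135*sqrt(29) + 727)^(1/3) + 2^(2/3)*(135*sqrt(29) + 727)^(1/3))/18)


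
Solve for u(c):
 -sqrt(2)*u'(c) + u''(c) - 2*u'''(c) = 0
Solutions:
 u(c) = C1 + (C2*sin(c*sqrt(-1 + 8*sqrt(2))/4) + C3*cos(c*sqrt(-1 + 8*sqrt(2))/4))*exp(c/4)


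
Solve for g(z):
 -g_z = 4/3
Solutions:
 g(z) = C1 - 4*z/3


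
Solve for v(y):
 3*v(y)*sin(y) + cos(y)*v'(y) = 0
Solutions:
 v(y) = C1*cos(y)^3


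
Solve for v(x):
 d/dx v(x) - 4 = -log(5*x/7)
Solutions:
 v(x) = C1 - x*log(x) + x*log(7/5) + 5*x


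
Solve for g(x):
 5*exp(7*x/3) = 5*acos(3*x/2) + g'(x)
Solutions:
 g(x) = C1 - 5*x*acos(3*x/2) + 5*sqrt(4 - 9*x^2)/3 + 15*exp(7*x/3)/7


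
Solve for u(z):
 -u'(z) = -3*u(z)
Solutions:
 u(z) = C1*exp(3*z)


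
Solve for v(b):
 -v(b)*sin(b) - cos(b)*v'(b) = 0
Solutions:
 v(b) = C1*cos(b)


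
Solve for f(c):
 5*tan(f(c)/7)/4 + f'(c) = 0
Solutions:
 f(c) = -7*asin(C1*exp(-5*c/28)) + 7*pi
 f(c) = 7*asin(C1*exp(-5*c/28))


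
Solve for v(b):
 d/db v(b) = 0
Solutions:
 v(b) = C1


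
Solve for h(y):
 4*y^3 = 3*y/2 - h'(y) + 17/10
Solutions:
 h(y) = C1 - y^4 + 3*y^2/4 + 17*y/10


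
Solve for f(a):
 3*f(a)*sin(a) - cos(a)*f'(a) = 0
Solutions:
 f(a) = C1/cos(a)^3


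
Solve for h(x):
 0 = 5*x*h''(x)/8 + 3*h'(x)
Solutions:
 h(x) = C1 + C2/x^(19/5)


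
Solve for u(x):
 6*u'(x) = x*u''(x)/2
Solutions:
 u(x) = C1 + C2*x^13


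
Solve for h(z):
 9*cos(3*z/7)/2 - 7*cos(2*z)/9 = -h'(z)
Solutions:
 h(z) = C1 - 21*sin(3*z/7)/2 + 7*sin(2*z)/18


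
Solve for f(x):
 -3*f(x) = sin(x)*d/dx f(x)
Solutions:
 f(x) = C1*(cos(x) + 1)^(3/2)/(cos(x) - 1)^(3/2)


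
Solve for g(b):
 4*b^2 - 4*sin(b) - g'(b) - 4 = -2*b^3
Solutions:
 g(b) = C1 + b^4/2 + 4*b^3/3 - 4*b + 4*cos(b)


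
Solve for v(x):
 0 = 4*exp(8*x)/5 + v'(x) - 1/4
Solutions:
 v(x) = C1 + x/4 - exp(8*x)/10


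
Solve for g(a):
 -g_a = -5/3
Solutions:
 g(a) = C1 + 5*a/3


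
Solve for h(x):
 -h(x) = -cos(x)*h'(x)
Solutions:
 h(x) = C1*sqrt(sin(x) + 1)/sqrt(sin(x) - 1)


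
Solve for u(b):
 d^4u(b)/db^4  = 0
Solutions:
 u(b) = C1 + C2*b + C3*b^2 + C4*b^3


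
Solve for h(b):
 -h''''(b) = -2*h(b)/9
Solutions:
 h(b) = C1*exp(-2^(1/4)*sqrt(3)*b/3) + C2*exp(2^(1/4)*sqrt(3)*b/3) + C3*sin(2^(1/4)*sqrt(3)*b/3) + C4*cos(2^(1/4)*sqrt(3)*b/3)


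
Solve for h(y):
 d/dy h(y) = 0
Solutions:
 h(y) = C1


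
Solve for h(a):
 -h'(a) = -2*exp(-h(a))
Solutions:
 h(a) = log(C1 + 2*a)


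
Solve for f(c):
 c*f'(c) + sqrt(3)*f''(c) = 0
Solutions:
 f(c) = C1 + C2*erf(sqrt(2)*3^(3/4)*c/6)


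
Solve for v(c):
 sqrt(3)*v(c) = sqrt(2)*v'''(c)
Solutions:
 v(c) = C3*exp(2^(5/6)*3^(1/6)*c/2) + (C1*sin(2^(5/6)*3^(2/3)*c/4) + C2*cos(2^(5/6)*3^(2/3)*c/4))*exp(-2^(5/6)*3^(1/6)*c/4)


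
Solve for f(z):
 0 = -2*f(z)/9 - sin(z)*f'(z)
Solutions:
 f(z) = C1*(cos(z) + 1)^(1/9)/(cos(z) - 1)^(1/9)


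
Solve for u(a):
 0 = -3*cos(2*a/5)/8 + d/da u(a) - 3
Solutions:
 u(a) = C1 + 3*a + 15*sin(2*a/5)/16


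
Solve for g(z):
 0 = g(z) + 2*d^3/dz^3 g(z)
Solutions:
 g(z) = C3*exp(-2^(2/3)*z/2) + (C1*sin(2^(2/3)*sqrt(3)*z/4) + C2*cos(2^(2/3)*sqrt(3)*z/4))*exp(2^(2/3)*z/4)


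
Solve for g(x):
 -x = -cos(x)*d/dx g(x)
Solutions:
 g(x) = C1 + Integral(x/cos(x), x)


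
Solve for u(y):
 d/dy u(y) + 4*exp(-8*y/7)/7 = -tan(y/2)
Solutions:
 u(y) = C1 - log(tan(y/2)^2 + 1) + exp(-8*y/7)/2


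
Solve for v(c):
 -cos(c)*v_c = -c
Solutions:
 v(c) = C1 + Integral(c/cos(c), c)


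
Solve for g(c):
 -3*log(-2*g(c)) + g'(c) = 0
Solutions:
 -Integral(1/(log(-_y) + log(2)), (_y, g(c)))/3 = C1 - c


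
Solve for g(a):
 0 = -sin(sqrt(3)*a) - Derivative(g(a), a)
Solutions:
 g(a) = C1 + sqrt(3)*cos(sqrt(3)*a)/3


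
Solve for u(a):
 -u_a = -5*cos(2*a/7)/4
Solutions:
 u(a) = C1 + 35*sin(2*a/7)/8


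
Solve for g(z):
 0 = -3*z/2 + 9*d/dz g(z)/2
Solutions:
 g(z) = C1 + z^2/6


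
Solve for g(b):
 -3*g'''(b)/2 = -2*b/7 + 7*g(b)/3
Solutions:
 g(b) = C3*exp(-42^(1/3)*b/3) + 6*b/49 + (C1*sin(14^(1/3)*3^(5/6)*b/6) + C2*cos(14^(1/3)*3^(5/6)*b/6))*exp(42^(1/3)*b/6)


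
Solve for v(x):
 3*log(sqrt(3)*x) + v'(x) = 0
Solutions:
 v(x) = C1 - 3*x*log(x) - 3*x*log(3)/2 + 3*x


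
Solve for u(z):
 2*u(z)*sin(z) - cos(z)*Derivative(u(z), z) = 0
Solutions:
 u(z) = C1/cos(z)^2


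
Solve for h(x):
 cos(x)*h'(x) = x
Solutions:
 h(x) = C1 + Integral(x/cos(x), x)


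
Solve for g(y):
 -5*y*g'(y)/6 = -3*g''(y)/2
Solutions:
 g(y) = C1 + C2*erfi(sqrt(10)*y/6)


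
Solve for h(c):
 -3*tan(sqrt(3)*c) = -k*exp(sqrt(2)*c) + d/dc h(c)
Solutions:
 h(c) = C1 + sqrt(2)*k*exp(sqrt(2)*c)/2 + sqrt(3)*log(cos(sqrt(3)*c))


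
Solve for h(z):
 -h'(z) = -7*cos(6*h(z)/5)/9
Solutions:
 -7*z/9 - 5*log(sin(6*h(z)/5) - 1)/12 + 5*log(sin(6*h(z)/5) + 1)/12 = C1


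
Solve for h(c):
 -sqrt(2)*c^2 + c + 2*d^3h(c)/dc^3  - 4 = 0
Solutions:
 h(c) = C1 + C2*c + C3*c^2 + sqrt(2)*c^5/120 - c^4/48 + c^3/3


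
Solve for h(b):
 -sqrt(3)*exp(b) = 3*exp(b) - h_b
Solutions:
 h(b) = C1 + sqrt(3)*exp(b) + 3*exp(b)


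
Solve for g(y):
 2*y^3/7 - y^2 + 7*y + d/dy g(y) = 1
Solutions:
 g(y) = C1 - y^4/14 + y^3/3 - 7*y^2/2 + y


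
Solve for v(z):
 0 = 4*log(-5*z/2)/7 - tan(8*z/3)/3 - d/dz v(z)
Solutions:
 v(z) = C1 + 4*z*log(-z)/7 - 4*z/7 - 4*z*log(2)/7 + 4*z*log(5)/7 + log(cos(8*z/3))/8


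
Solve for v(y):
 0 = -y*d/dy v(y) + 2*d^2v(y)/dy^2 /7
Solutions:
 v(y) = C1 + C2*erfi(sqrt(7)*y/2)


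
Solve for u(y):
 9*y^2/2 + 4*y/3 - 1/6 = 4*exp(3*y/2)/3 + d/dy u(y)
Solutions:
 u(y) = C1 + 3*y^3/2 + 2*y^2/3 - y/6 - 8*exp(3*y/2)/9


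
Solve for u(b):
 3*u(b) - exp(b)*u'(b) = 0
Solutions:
 u(b) = C1*exp(-3*exp(-b))


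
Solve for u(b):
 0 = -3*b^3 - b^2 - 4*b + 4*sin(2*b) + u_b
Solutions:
 u(b) = C1 + 3*b^4/4 + b^3/3 + 2*b^2 + 2*cos(2*b)


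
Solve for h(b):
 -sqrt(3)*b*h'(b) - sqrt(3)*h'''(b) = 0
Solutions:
 h(b) = C1 + Integral(C2*airyai(-b) + C3*airybi(-b), b)


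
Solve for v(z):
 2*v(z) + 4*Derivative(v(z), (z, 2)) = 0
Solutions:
 v(z) = C1*sin(sqrt(2)*z/2) + C2*cos(sqrt(2)*z/2)


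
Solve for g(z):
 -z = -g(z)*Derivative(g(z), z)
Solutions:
 g(z) = -sqrt(C1 + z^2)
 g(z) = sqrt(C1 + z^2)


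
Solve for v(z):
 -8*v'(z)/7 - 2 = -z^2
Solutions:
 v(z) = C1 + 7*z^3/24 - 7*z/4


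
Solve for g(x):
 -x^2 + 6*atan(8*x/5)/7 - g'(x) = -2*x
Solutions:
 g(x) = C1 - x^3/3 + x^2 + 6*x*atan(8*x/5)/7 - 15*log(64*x^2 + 25)/56


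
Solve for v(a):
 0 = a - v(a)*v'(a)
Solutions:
 v(a) = -sqrt(C1 + a^2)
 v(a) = sqrt(C1 + a^2)


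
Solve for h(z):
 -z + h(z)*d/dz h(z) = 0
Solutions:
 h(z) = -sqrt(C1 + z^2)
 h(z) = sqrt(C1 + z^2)


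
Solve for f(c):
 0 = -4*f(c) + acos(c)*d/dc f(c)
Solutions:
 f(c) = C1*exp(4*Integral(1/acos(c), c))


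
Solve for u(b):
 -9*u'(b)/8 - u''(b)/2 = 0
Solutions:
 u(b) = C1 + C2*exp(-9*b/4)


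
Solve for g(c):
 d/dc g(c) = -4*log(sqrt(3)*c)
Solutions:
 g(c) = C1 - 4*c*log(c) - c*log(9) + 4*c


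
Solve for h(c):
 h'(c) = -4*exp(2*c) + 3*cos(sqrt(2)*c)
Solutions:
 h(c) = C1 - 2*exp(2*c) + 3*sqrt(2)*sin(sqrt(2)*c)/2


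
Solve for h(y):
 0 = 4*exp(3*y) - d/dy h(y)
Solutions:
 h(y) = C1 + 4*exp(3*y)/3


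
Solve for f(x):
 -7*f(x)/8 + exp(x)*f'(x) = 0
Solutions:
 f(x) = C1*exp(-7*exp(-x)/8)


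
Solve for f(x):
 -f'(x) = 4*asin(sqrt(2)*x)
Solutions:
 f(x) = C1 - 4*x*asin(sqrt(2)*x) - 2*sqrt(2)*sqrt(1 - 2*x^2)


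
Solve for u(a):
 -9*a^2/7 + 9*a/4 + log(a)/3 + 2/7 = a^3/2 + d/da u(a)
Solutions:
 u(a) = C1 - a^4/8 - 3*a^3/7 + 9*a^2/8 + a*log(a)/3 - a/21


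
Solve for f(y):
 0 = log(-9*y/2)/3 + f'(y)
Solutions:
 f(y) = C1 - y*log(-y)/3 + y*(-2*log(3) + log(2) + 1)/3


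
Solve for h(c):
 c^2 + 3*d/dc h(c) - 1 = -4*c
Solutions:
 h(c) = C1 - c^3/9 - 2*c^2/3 + c/3


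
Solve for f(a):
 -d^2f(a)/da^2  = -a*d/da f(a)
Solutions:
 f(a) = C1 + C2*erfi(sqrt(2)*a/2)


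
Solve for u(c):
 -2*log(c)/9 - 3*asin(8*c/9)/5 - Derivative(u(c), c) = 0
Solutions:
 u(c) = C1 - 2*c*log(c)/9 - 3*c*asin(8*c/9)/5 + 2*c/9 - 3*sqrt(81 - 64*c^2)/40


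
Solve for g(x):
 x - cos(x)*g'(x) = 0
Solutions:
 g(x) = C1 + Integral(x/cos(x), x)


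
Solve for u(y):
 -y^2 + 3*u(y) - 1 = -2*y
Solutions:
 u(y) = y^2/3 - 2*y/3 + 1/3


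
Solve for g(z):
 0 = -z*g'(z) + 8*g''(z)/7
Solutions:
 g(z) = C1 + C2*erfi(sqrt(7)*z/4)


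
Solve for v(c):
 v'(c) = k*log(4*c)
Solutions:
 v(c) = C1 + c*k*log(c) - c*k + c*k*log(4)


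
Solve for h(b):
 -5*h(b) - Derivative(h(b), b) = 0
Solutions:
 h(b) = C1*exp(-5*b)


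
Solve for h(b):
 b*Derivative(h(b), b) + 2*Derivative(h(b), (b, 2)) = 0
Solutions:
 h(b) = C1 + C2*erf(b/2)


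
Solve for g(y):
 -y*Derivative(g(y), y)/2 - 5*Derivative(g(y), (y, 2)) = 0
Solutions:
 g(y) = C1 + C2*erf(sqrt(5)*y/10)


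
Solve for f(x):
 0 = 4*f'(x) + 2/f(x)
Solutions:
 f(x) = -sqrt(C1 - x)
 f(x) = sqrt(C1 - x)


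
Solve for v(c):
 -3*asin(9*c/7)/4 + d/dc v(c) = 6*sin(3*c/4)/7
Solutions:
 v(c) = C1 + 3*c*asin(9*c/7)/4 + sqrt(49 - 81*c^2)/12 - 8*cos(3*c/4)/7


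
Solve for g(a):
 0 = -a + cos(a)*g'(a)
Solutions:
 g(a) = C1 + Integral(a/cos(a), a)


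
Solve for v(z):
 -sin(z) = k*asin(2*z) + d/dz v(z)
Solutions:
 v(z) = C1 - k*(z*asin(2*z) + sqrt(1 - 4*z^2)/2) + cos(z)


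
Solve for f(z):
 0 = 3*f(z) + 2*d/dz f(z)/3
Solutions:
 f(z) = C1*exp(-9*z/2)


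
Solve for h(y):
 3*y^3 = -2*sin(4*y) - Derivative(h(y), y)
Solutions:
 h(y) = C1 - 3*y^4/4 + cos(4*y)/2


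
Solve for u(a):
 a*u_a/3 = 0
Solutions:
 u(a) = C1


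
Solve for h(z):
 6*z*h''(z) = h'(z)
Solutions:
 h(z) = C1 + C2*z^(7/6)


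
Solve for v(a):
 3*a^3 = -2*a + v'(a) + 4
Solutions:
 v(a) = C1 + 3*a^4/4 + a^2 - 4*a


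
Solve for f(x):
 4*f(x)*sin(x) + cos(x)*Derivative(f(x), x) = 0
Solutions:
 f(x) = C1*cos(x)^4


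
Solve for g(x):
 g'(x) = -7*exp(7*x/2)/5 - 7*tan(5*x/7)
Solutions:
 g(x) = C1 - 2*exp(7*x/2)/5 + 49*log(cos(5*x/7))/5


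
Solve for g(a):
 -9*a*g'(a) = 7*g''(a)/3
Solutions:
 g(a) = C1 + C2*erf(3*sqrt(42)*a/14)


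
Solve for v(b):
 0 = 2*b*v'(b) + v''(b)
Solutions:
 v(b) = C1 + C2*erf(b)


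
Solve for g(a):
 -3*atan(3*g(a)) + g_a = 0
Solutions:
 Integral(1/atan(3*_y), (_y, g(a))) = C1 + 3*a


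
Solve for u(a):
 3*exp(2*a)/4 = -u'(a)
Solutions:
 u(a) = C1 - 3*exp(2*a)/8


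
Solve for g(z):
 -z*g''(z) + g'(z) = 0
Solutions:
 g(z) = C1 + C2*z^2


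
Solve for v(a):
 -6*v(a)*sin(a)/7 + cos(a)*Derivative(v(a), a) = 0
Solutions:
 v(a) = C1/cos(a)^(6/7)


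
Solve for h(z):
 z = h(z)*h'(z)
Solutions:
 h(z) = -sqrt(C1 + z^2)
 h(z) = sqrt(C1 + z^2)


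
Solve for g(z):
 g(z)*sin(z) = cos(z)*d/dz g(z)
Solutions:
 g(z) = C1/cos(z)


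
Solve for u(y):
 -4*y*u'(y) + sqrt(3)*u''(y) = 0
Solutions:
 u(y) = C1 + C2*erfi(sqrt(2)*3^(3/4)*y/3)


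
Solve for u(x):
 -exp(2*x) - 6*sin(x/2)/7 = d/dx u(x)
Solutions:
 u(x) = C1 - exp(2*x)/2 + 12*cos(x/2)/7


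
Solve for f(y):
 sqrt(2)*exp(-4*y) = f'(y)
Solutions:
 f(y) = C1 - sqrt(2)*exp(-4*y)/4


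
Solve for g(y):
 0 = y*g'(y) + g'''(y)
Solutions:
 g(y) = C1 + Integral(C2*airyai(-y) + C3*airybi(-y), y)


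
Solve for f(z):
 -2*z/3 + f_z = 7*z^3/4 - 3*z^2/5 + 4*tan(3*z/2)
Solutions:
 f(z) = C1 + 7*z^4/16 - z^3/5 + z^2/3 - 8*log(cos(3*z/2))/3


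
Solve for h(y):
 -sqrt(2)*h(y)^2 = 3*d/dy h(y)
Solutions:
 h(y) = 3/(C1 + sqrt(2)*y)


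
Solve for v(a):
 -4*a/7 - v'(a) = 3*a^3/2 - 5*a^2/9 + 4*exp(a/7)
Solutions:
 v(a) = C1 - 3*a^4/8 + 5*a^3/27 - 2*a^2/7 - 28*exp(a/7)


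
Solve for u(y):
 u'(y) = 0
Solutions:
 u(y) = C1


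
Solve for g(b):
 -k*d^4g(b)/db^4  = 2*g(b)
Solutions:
 g(b) = C1*exp(-2^(1/4)*b*(-1/k)^(1/4)) + C2*exp(2^(1/4)*b*(-1/k)^(1/4)) + C3*exp(-2^(1/4)*I*b*(-1/k)^(1/4)) + C4*exp(2^(1/4)*I*b*(-1/k)^(1/4))


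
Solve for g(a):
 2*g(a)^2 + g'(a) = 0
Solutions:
 g(a) = 1/(C1 + 2*a)


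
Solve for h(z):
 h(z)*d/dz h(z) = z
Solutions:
 h(z) = -sqrt(C1 + z^2)
 h(z) = sqrt(C1 + z^2)


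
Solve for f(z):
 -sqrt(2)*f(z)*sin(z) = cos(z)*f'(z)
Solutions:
 f(z) = C1*cos(z)^(sqrt(2))


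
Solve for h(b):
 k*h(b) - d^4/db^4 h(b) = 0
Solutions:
 h(b) = C1*exp(-b*k^(1/4)) + C2*exp(b*k^(1/4)) + C3*exp(-I*b*k^(1/4)) + C4*exp(I*b*k^(1/4))


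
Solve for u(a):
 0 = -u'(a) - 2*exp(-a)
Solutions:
 u(a) = C1 + 2*exp(-a)


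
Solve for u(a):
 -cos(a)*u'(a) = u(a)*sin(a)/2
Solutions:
 u(a) = C1*sqrt(cos(a))


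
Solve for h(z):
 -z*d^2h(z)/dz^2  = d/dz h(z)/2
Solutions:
 h(z) = C1 + C2*sqrt(z)


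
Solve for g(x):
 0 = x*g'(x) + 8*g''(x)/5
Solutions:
 g(x) = C1 + C2*erf(sqrt(5)*x/4)


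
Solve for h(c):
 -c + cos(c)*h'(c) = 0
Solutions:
 h(c) = C1 + Integral(c/cos(c), c)


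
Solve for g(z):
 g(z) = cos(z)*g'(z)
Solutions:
 g(z) = C1*sqrt(sin(z) + 1)/sqrt(sin(z) - 1)


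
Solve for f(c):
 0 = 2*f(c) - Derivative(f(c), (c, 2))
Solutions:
 f(c) = C1*exp(-sqrt(2)*c) + C2*exp(sqrt(2)*c)


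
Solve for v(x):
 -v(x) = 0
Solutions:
 v(x) = 0


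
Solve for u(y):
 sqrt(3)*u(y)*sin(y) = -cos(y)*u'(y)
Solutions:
 u(y) = C1*cos(y)^(sqrt(3))


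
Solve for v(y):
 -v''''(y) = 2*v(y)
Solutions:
 v(y) = (C1*sin(2^(3/4)*y/2) + C2*cos(2^(3/4)*y/2))*exp(-2^(3/4)*y/2) + (C3*sin(2^(3/4)*y/2) + C4*cos(2^(3/4)*y/2))*exp(2^(3/4)*y/2)


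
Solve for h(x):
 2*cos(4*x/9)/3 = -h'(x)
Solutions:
 h(x) = C1 - 3*sin(4*x/9)/2


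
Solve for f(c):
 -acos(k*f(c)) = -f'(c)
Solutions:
 Integral(1/acos(_y*k), (_y, f(c))) = C1 + c


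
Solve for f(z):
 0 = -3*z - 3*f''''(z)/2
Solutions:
 f(z) = C1 + C2*z + C3*z^2 + C4*z^3 - z^5/60


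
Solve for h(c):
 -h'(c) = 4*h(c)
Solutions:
 h(c) = C1*exp(-4*c)


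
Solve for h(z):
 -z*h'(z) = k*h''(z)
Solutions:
 h(z) = C1 + C2*sqrt(k)*erf(sqrt(2)*z*sqrt(1/k)/2)


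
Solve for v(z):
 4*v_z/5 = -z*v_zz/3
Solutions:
 v(z) = C1 + C2/z^(7/5)


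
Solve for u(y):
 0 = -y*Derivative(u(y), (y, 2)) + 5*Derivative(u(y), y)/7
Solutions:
 u(y) = C1 + C2*y^(12/7)


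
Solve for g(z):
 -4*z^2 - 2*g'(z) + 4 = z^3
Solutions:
 g(z) = C1 - z^4/8 - 2*z^3/3 + 2*z


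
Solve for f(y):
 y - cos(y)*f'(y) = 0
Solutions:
 f(y) = C1 + Integral(y/cos(y), y)


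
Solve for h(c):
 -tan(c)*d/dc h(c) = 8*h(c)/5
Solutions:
 h(c) = C1/sin(c)^(8/5)


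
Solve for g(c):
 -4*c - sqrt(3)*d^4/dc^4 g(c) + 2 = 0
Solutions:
 g(c) = C1 + C2*c + C3*c^2 + C4*c^3 - sqrt(3)*c^5/90 + sqrt(3)*c^4/36


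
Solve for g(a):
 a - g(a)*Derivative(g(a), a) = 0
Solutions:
 g(a) = -sqrt(C1 + a^2)
 g(a) = sqrt(C1 + a^2)


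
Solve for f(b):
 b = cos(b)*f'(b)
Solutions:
 f(b) = C1 + Integral(b/cos(b), b)


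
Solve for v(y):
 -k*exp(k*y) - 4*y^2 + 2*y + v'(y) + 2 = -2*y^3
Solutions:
 v(y) = C1 - y^4/2 + 4*y^3/3 - y^2 - 2*y + exp(k*y)


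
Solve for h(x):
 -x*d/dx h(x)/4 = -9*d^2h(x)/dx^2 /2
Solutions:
 h(x) = C1 + C2*erfi(x/6)


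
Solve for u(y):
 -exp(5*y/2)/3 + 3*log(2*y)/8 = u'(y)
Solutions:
 u(y) = C1 + 3*y*log(y)/8 + 3*y*(-1 + log(2))/8 - 2*exp(5*y/2)/15


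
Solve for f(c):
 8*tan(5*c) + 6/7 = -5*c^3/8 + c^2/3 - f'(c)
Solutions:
 f(c) = C1 - 5*c^4/32 + c^3/9 - 6*c/7 + 8*log(cos(5*c))/5


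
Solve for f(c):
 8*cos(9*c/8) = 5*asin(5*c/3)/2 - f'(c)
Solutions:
 f(c) = C1 + 5*c*asin(5*c/3)/2 + sqrt(9 - 25*c^2)/2 - 64*sin(9*c/8)/9


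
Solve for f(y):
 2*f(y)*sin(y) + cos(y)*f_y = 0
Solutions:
 f(y) = C1*cos(y)^2


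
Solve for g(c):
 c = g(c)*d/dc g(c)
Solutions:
 g(c) = -sqrt(C1 + c^2)
 g(c) = sqrt(C1 + c^2)


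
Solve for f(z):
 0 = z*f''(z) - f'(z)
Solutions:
 f(z) = C1 + C2*z^2


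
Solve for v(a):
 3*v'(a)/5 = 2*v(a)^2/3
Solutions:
 v(a) = -9/(C1 + 10*a)


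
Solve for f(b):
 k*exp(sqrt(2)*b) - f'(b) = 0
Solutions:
 f(b) = C1 + sqrt(2)*k*exp(sqrt(2)*b)/2


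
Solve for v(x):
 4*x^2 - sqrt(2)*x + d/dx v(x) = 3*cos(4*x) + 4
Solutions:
 v(x) = C1 - 4*x^3/3 + sqrt(2)*x^2/2 + 4*x + 3*sin(4*x)/4


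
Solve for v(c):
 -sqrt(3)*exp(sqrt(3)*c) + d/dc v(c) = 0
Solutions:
 v(c) = C1 + exp(sqrt(3)*c)


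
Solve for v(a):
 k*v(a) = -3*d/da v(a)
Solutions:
 v(a) = C1*exp(-a*k/3)


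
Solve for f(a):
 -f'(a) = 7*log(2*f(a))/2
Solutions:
 2*Integral(1/(log(_y) + log(2)), (_y, f(a)))/7 = C1 - a


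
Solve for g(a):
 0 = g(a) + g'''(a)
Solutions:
 g(a) = C3*exp(-a) + (C1*sin(sqrt(3)*a/2) + C2*cos(sqrt(3)*a/2))*exp(a/2)


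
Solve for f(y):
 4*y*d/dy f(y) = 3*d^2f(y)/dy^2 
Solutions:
 f(y) = C1 + C2*erfi(sqrt(6)*y/3)


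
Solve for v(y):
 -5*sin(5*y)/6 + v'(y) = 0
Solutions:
 v(y) = C1 - cos(5*y)/6


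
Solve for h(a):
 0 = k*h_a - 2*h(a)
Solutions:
 h(a) = C1*exp(2*a/k)


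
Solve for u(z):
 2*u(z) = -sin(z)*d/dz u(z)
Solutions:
 u(z) = C1*(cos(z) + 1)/(cos(z) - 1)


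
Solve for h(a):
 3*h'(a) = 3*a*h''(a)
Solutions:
 h(a) = C1 + C2*a^2


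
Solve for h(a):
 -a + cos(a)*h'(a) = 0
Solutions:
 h(a) = C1 + Integral(a/cos(a), a)


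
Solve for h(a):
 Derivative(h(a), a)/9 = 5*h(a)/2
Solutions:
 h(a) = C1*exp(45*a/2)


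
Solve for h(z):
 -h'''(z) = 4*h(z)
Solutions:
 h(z) = C3*exp(-2^(2/3)*z) + (C1*sin(2^(2/3)*sqrt(3)*z/2) + C2*cos(2^(2/3)*sqrt(3)*z/2))*exp(2^(2/3)*z/2)


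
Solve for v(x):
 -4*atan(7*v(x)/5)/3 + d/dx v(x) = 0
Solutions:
 Integral(1/atan(7*_y/5), (_y, v(x))) = C1 + 4*x/3


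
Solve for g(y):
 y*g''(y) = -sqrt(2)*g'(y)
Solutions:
 g(y) = C1 + C2*y^(1 - sqrt(2))


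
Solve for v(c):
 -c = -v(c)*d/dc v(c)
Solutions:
 v(c) = -sqrt(C1 + c^2)
 v(c) = sqrt(C1 + c^2)


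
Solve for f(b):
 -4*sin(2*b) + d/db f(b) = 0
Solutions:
 f(b) = C1 - 2*cos(2*b)


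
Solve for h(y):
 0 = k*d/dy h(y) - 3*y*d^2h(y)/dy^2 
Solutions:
 h(y) = C1 + y^(re(k)/3 + 1)*(C2*sin(log(y)*Abs(im(k))/3) + C3*cos(log(y)*im(k)/3))


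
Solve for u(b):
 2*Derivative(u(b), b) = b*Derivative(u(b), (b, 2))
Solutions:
 u(b) = C1 + C2*b^3


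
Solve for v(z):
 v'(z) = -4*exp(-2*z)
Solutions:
 v(z) = C1 + 2*exp(-2*z)


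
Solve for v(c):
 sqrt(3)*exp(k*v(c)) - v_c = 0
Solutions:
 v(c) = Piecewise((log(-1/(C1*k + sqrt(3)*c*k))/k, Ne(k, 0)), (nan, True))
 v(c) = Piecewise((C1 + sqrt(3)*c, Eq(k, 0)), (nan, True))


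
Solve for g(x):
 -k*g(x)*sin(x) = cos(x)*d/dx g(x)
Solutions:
 g(x) = C1*exp(k*log(cos(x)))


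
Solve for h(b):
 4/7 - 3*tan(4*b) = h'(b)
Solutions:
 h(b) = C1 + 4*b/7 + 3*log(cos(4*b))/4


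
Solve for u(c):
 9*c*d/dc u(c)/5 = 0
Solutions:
 u(c) = C1


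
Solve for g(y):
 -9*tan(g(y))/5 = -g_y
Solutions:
 g(y) = pi - asin(C1*exp(9*y/5))
 g(y) = asin(C1*exp(9*y/5))


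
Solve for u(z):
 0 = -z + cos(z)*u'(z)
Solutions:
 u(z) = C1 + Integral(z/cos(z), z)


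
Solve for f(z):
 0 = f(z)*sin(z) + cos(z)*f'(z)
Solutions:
 f(z) = C1*cos(z)


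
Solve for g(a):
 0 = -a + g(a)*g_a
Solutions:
 g(a) = -sqrt(C1 + a^2)
 g(a) = sqrt(C1 + a^2)


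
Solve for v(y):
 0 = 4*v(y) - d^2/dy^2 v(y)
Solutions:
 v(y) = C1*exp(-2*y) + C2*exp(2*y)


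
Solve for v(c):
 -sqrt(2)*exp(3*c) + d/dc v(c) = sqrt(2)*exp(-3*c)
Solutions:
 v(c) = C1 + 2*sqrt(2)*sinh(3*c)/3


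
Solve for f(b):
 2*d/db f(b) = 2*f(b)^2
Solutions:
 f(b) = -1/(C1 + b)


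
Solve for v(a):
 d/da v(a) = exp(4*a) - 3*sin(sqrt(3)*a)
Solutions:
 v(a) = C1 + exp(4*a)/4 + sqrt(3)*cos(sqrt(3)*a)


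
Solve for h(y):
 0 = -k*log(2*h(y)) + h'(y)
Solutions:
 Integral(1/(log(_y) + log(2)), (_y, h(y))) = C1 + k*y


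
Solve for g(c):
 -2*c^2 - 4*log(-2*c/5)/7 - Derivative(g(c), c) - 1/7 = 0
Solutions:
 g(c) = C1 - 2*c^3/3 - 4*c*log(-c)/7 + c*(-4*log(2) + 3 + 4*log(5))/7


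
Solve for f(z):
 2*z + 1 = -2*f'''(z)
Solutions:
 f(z) = C1 + C2*z + C3*z^2 - z^4/24 - z^3/12


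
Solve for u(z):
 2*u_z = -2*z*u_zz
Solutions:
 u(z) = C1 + C2*log(z)


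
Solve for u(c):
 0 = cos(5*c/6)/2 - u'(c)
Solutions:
 u(c) = C1 + 3*sin(5*c/6)/5


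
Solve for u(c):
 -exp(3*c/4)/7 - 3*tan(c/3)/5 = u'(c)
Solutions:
 u(c) = C1 - 4*exp(3*c/4)/21 + 9*log(cos(c/3))/5


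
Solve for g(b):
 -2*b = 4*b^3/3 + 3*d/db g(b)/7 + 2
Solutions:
 g(b) = C1 - 7*b^4/9 - 7*b^2/3 - 14*b/3


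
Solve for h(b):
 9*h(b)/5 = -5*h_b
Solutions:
 h(b) = C1*exp(-9*b/25)


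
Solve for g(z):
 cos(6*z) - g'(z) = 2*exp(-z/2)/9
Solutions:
 g(z) = C1 + sin(6*z)/6 + 4*exp(-z/2)/9


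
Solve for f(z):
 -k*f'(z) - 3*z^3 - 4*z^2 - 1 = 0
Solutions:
 f(z) = C1 - 3*z^4/(4*k) - 4*z^3/(3*k) - z/k


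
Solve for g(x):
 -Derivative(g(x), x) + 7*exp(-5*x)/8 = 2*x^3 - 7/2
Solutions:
 g(x) = C1 - x^4/2 + 7*x/2 - 7*exp(-5*x)/40


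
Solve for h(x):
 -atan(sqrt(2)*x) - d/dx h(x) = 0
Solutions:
 h(x) = C1 - x*atan(sqrt(2)*x) + sqrt(2)*log(2*x^2 + 1)/4


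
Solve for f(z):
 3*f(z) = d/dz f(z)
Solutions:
 f(z) = C1*exp(3*z)


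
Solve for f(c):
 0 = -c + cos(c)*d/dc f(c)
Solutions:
 f(c) = C1 + Integral(c/cos(c), c)


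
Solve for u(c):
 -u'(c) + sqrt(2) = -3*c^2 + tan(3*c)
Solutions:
 u(c) = C1 + c^3 + sqrt(2)*c + log(cos(3*c))/3


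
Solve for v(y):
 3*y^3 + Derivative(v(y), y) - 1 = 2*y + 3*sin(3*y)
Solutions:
 v(y) = C1 - 3*y^4/4 + y^2 + y - cos(3*y)


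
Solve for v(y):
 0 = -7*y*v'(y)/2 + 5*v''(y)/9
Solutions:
 v(y) = C1 + C2*erfi(3*sqrt(35)*y/10)


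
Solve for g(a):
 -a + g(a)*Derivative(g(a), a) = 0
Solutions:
 g(a) = -sqrt(C1 + a^2)
 g(a) = sqrt(C1 + a^2)


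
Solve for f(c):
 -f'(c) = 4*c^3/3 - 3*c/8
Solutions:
 f(c) = C1 - c^4/3 + 3*c^2/16


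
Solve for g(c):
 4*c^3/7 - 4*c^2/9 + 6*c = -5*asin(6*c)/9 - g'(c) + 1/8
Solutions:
 g(c) = C1 - c^4/7 + 4*c^3/27 - 3*c^2 - 5*c*asin(6*c)/9 + c/8 - 5*sqrt(1 - 36*c^2)/54


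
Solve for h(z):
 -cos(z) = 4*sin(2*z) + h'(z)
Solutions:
 h(z) = C1 - 4*sin(z)^2 - sin(z)


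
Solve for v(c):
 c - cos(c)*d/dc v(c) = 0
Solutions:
 v(c) = C1 + Integral(c/cos(c), c)


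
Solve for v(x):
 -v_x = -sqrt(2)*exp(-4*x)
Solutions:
 v(x) = C1 - sqrt(2)*exp(-4*x)/4


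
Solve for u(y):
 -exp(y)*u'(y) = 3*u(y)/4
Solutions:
 u(y) = C1*exp(3*exp(-y)/4)


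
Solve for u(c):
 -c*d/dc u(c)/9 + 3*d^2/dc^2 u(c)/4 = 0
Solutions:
 u(c) = C1 + C2*erfi(sqrt(6)*c/9)


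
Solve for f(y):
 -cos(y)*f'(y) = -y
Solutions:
 f(y) = C1 + Integral(y/cos(y), y)


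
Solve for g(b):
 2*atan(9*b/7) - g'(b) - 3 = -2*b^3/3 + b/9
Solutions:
 g(b) = C1 + b^4/6 - b^2/18 + 2*b*atan(9*b/7) - 3*b - 7*log(81*b^2 + 49)/9


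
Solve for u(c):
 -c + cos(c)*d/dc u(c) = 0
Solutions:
 u(c) = C1 + Integral(c/cos(c), c)


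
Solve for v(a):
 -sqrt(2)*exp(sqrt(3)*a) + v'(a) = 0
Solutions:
 v(a) = C1 + sqrt(6)*exp(sqrt(3)*a)/3


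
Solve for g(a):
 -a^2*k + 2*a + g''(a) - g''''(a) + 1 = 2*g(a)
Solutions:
 g(a) = -a^2*k/2 + a - k/2 + (C1*sin(2^(1/4)*a*sin(atan(sqrt(7))/2)) + C2*cos(2^(1/4)*a*sin(atan(sqrt(7))/2)))*exp(-2^(1/4)*a*cos(atan(sqrt(7))/2)) + (C3*sin(2^(1/4)*a*sin(atan(sqrt(7))/2)) + C4*cos(2^(1/4)*a*sin(atan(sqrt(7))/2)))*exp(2^(1/4)*a*cos(atan(sqrt(7))/2)) + 1/2


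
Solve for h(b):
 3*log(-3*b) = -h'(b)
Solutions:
 h(b) = C1 - 3*b*log(-b) + 3*b*(1 - log(3))


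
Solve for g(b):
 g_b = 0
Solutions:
 g(b) = C1


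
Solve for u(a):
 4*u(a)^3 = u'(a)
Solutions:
 u(a) = -sqrt(2)*sqrt(-1/(C1 + 4*a))/2
 u(a) = sqrt(2)*sqrt(-1/(C1 + 4*a))/2


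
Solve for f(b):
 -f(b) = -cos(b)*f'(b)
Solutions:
 f(b) = C1*sqrt(sin(b) + 1)/sqrt(sin(b) - 1)


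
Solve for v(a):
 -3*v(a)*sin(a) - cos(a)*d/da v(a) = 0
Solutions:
 v(a) = C1*cos(a)^3


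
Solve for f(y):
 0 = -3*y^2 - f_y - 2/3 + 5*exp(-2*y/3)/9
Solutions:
 f(y) = C1 - y^3 - 2*y/3 - 5*exp(-2*y/3)/6


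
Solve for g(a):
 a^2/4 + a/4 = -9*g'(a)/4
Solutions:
 g(a) = C1 - a^3/27 - a^2/18


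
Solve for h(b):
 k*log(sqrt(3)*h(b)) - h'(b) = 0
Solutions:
 Integral(1/(2*log(_y) + log(3)), (_y, h(b))) = C1 + b*k/2


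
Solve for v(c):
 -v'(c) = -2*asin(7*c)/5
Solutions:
 v(c) = C1 + 2*c*asin(7*c)/5 + 2*sqrt(1 - 49*c^2)/35


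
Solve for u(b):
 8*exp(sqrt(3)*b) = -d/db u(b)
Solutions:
 u(b) = C1 - 8*sqrt(3)*exp(sqrt(3)*b)/3


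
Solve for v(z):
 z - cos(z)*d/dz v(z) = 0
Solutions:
 v(z) = C1 + Integral(z/cos(z), z)


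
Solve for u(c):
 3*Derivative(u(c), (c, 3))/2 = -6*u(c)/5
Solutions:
 u(c) = C3*exp(-10^(2/3)*c/5) + (C1*sin(10^(2/3)*sqrt(3)*c/10) + C2*cos(10^(2/3)*sqrt(3)*c/10))*exp(10^(2/3)*c/10)


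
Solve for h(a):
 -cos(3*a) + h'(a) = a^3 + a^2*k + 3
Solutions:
 h(a) = C1 + a^4/4 + a^3*k/3 + 3*a + sin(3*a)/3


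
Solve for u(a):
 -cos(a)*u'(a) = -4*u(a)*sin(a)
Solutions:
 u(a) = C1/cos(a)^4


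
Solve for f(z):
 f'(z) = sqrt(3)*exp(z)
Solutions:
 f(z) = C1 + sqrt(3)*exp(z)


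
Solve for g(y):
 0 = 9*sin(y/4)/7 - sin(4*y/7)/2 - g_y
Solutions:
 g(y) = C1 - 36*cos(y/4)/7 + 7*cos(4*y/7)/8


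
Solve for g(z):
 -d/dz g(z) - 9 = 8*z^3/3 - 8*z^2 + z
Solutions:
 g(z) = C1 - 2*z^4/3 + 8*z^3/3 - z^2/2 - 9*z


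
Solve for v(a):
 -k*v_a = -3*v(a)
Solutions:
 v(a) = C1*exp(3*a/k)


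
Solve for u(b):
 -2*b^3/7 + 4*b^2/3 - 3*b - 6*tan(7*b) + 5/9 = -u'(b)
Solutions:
 u(b) = C1 + b^4/14 - 4*b^3/9 + 3*b^2/2 - 5*b/9 - 6*log(cos(7*b))/7


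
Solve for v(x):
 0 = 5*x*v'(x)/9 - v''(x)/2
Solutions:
 v(x) = C1 + C2*erfi(sqrt(5)*x/3)


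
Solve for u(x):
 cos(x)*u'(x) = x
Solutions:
 u(x) = C1 + Integral(x/cos(x), x)


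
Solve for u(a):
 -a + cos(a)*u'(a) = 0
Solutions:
 u(a) = C1 + Integral(a/cos(a), a)


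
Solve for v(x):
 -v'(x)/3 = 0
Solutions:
 v(x) = C1


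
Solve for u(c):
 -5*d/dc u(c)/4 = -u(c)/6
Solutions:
 u(c) = C1*exp(2*c/15)


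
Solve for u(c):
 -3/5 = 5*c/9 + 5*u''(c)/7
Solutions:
 u(c) = C1 + C2*c - 7*c^3/54 - 21*c^2/50


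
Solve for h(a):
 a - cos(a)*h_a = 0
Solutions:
 h(a) = C1 + Integral(a/cos(a), a)


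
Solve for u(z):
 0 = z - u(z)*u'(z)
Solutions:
 u(z) = -sqrt(C1 + z^2)
 u(z) = sqrt(C1 + z^2)


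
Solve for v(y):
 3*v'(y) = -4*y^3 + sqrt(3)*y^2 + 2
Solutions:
 v(y) = C1 - y^4/3 + sqrt(3)*y^3/9 + 2*y/3


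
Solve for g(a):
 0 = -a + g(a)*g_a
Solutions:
 g(a) = -sqrt(C1 + a^2)
 g(a) = sqrt(C1 + a^2)


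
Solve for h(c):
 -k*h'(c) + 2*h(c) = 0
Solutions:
 h(c) = C1*exp(2*c/k)


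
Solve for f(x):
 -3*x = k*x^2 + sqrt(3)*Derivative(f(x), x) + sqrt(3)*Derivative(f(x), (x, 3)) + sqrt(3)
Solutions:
 f(x) = C1 + C2*sin(x) + C3*cos(x) - sqrt(3)*k*x^3/9 + 2*sqrt(3)*k*x/3 - sqrt(3)*x^2/2 - x


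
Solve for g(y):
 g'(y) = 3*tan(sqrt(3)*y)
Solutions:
 g(y) = C1 - sqrt(3)*log(cos(sqrt(3)*y))


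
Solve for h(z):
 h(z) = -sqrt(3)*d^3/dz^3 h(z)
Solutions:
 h(z) = C3*exp(-3^(5/6)*z/3) + (C1*sin(3^(1/3)*z/2) + C2*cos(3^(1/3)*z/2))*exp(3^(5/6)*z/6)


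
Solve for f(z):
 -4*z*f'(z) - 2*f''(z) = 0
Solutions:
 f(z) = C1 + C2*erf(z)


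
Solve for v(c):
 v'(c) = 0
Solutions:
 v(c) = C1


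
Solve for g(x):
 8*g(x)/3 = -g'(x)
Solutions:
 g(x) = C1*exp(-8*x/3)


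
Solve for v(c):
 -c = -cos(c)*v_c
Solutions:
 v(c) = C1 + Integral(c/cos(c), c)


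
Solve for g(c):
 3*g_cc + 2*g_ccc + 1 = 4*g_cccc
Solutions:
 g(c) = C1 + C2*c + C3*exp(c*(1 - sqrt(13))/4) + C4*exp(c*(1 + sqrt(13))/4) - c^2/6


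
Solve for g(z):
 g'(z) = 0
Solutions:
 g(z) = C1


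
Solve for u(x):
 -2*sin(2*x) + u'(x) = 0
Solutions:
 u(x) = C1 - cos(2*x)


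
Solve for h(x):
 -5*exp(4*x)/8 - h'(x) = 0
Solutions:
 h(x) = C1 - 5*exp(4*x)/32


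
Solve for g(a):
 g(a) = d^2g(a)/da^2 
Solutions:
 g(a) = C1*exp(-a) + C2*exp(a)


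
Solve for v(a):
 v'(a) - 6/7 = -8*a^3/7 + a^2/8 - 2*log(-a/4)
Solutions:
 v(a) = C1 - 2*a^4/7 + a^3/24 - 2*a*log(-a) + a*(4*log(2) + 20/7)


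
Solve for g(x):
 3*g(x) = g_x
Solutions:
 g(x) = C1*exp(3*x)


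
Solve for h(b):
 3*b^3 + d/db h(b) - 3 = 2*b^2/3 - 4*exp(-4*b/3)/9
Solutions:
 h(b) = C1 - 3*b^4/4 + 2*b^3/9 + 3*b + exp(-4*b/3)/3


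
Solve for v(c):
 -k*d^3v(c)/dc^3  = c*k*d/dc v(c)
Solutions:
 v(c) = C1 + Integral(C2*airyai(-c) + C3*airybi(-c), c)


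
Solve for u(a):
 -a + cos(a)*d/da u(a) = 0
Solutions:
 u(a) = C1 + Integral(a/cos(a), a)


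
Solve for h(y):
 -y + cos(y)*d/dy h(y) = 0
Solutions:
 h(y) = C1 + Integral(y/cos(y), y)


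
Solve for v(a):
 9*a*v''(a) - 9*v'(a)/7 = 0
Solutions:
 v(a) = C1 + C2*a^(8/7)


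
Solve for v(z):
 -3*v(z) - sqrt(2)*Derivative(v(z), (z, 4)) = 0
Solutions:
 v(z) = (C1*sin(2^(3/8)*3^(1/4)*z/2) + C2*cos(2^(3/8)*3^(1/4)*z/2))*exp(-2^(3/8)*3^(1/4)*z/2) + (C3*sin(2^(3/8)*3^(1/4)*z/2) + C4*cos(2^(3/8)*3^(1/4)*z/2))*exp(2^(3/8)*3^(1/4)*z/2)


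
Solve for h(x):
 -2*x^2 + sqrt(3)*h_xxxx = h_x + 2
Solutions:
 h(x) = C1 + C4*exp(3^(5/6)*x/3) - 2*x^3/3 - 2*x + (C2*sin(3^(1/3)*x/2) + C3*cos(3^(1/3)*x/2))*exp(-3^(5/6)*x/6)


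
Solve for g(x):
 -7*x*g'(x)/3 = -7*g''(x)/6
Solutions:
 g(x) = C1 + C2*erfi(x)


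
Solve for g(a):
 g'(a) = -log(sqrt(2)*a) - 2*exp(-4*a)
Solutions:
 g(a) = C1 - a*log(a) + a*(1 - log(2)/2) + exp(-4*a)/2


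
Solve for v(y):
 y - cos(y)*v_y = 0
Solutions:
 v(y) = C1 + Integral(y/cos(y), y)


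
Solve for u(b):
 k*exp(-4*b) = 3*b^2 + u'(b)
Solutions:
 u(b) = C1 - b^3 - k*exp(-4*b)/4


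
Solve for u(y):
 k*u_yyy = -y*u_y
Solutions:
 u(y) = C1 + Integral(C2*airyai(y*(-1/k)^(1/3)) + C3*airybi(y*(-1/k)^(1/3)), y)


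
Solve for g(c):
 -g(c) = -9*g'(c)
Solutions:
 g(c) = C1*exp(c/9)


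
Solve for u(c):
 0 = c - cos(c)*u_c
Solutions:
 u(c) = C1 + Integral(c/cos(c), c)


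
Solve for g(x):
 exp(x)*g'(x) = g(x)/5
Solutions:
 g(x) = C1*exp(-exp(-x)/5)


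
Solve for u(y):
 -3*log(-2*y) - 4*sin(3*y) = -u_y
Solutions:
 u(y) = C1 + 3*y*log(-y) - 3*y + 3*y*log(2) - 4*cos(3*y)/3


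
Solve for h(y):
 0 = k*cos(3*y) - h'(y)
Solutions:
 h(y) = C1 + k*sin(3*y)/3


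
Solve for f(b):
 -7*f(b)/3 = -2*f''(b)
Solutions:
 f(b) = C1*exp(-sqrt(42)*b/6) + C2*exp(sqrt(42)*b/6)


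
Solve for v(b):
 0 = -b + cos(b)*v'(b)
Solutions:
 v(b) = C1 + Integral(b/cos(b), b)


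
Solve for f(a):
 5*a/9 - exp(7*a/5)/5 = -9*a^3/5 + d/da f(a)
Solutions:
 f(a) = C1 + 9*a^4/20 + 5*a^2/18 - exp(7*a/5)/7


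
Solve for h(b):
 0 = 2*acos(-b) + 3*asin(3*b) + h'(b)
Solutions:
 h(b) = C1 - 2*b*acos(-b) - 3*b*asin(3*b) - sqrt(1 - 9*b^2) - 2*sqrt(1 - b^2)


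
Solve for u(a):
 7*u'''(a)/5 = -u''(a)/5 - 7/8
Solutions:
 u(a) = C1 + C2*a + C3*exp(-a/7) - 35*a^2/16


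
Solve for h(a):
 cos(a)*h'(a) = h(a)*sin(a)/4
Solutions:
 h(a) = C1/cos(a)^(1/4)


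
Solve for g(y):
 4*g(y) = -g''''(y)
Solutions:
 g(y) = (C1*sin(y) + C2*cos(y))*exp(-y) + (C3*sin(y) + C4*cos(y))*exp(y)


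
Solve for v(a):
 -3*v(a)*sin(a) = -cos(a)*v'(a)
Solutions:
 v(a) = C1/cos(a)^3


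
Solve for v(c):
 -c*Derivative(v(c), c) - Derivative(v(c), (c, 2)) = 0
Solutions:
 v(c) = C1 + C2*erf(sqrt(2)*c/2)


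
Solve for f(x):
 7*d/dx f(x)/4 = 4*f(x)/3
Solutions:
 f(x) = C1*exp(16*x/21)


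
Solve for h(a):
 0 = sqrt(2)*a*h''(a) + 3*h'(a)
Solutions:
 h(a) = C1 + C2*a^(1 - 3*sqrt(2)/2)


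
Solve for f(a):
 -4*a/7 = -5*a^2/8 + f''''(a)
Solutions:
 f(a) = C1 + C2*a + C3*a^2 + C4*a^3 + a^6/576 - a^5/210


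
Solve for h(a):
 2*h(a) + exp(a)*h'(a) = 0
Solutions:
 h(a) = C1*exp(2*exp(-a))


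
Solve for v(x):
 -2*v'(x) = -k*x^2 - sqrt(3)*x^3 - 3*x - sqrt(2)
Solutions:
 v(x) = C1 + k*x^3/6 + sqrt(3)*x^4/8 + 3*x^2/4 + sqrt(2)*x/2


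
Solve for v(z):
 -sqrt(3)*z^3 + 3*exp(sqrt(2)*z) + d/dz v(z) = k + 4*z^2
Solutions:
 v(z) = C1 + k*z + sqrt(3)*z^4/4 + 4*z^3/3 - 3*sqrt(2)*exp(sqrt(2)*z)/2


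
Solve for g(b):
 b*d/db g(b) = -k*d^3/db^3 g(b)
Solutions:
 g(b) = C1 + Integral(C2*airyai(b*(-1/k)^(1/3)) + C3*airybi(b*(-1/k)^(1/3)), b)


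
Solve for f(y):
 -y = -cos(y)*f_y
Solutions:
 f(y) = C1 + Integral(y/cos(y), y)


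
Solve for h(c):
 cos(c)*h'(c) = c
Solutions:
 h(c) = C1 + Integral(c/cos(c), c)


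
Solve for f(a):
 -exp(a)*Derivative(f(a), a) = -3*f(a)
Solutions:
 f(a) = C1*exp(-3*exp(-a))


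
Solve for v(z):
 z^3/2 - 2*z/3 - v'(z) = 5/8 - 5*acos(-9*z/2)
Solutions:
 v(z) = C1 + z^4/8 - z^2/3 + 5*z*acos(-9*z/2) - 5*z/8 + 5*sqrt(4 - 81*z^2)/9


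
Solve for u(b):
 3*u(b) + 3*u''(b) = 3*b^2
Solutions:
 u(b) = C1*sin(b) + C2*cos(b) + b^2 - 2


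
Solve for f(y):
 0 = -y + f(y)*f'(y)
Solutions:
 f(y) = -sqrt(C1 + y^2)
 f(y) = sqrt(C1 + y^2)


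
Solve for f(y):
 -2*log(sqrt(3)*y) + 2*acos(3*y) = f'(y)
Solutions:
 f(y) = C1 - 2*y*log(y) + 2*y*acos(3*y) - y*log(3) + 2*y - 2*sqrt(1 - 9*y^2)/3


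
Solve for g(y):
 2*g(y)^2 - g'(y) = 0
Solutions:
 g(y) = -1/(C1 + 2*y)


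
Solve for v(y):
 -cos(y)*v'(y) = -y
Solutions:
 v(y) = C1 + Integral(y/cos(y), y)


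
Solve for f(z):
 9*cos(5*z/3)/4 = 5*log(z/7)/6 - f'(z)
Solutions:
 f(z) = C1 + 5*z*log(z)/6 - 5*z*log(7)/6 - 5*z/6 - 27*sin(5*z/3)/20


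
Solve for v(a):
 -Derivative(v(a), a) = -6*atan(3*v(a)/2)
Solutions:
 Integral(1/atan(3*_y/2), (_y, v(a))) = C1 + 6*a


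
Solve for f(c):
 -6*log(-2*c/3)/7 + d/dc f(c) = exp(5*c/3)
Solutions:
 f(c) = C1 + 6*c*log(-c)/7 + 6*c*(-log(3) - 1 + log(2))/7 + 3*exp(5*c/3)/5


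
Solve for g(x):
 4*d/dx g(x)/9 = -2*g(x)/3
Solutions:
 g(x) = C1*exp(-3*x/2)


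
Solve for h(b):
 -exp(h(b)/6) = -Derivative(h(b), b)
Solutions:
 h(b) = 6*log(-1/(C1 + b)) + 6*log(6)


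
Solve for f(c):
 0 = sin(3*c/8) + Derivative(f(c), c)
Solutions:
 f(c) = C1 + 8*cos(3*c/8)/3


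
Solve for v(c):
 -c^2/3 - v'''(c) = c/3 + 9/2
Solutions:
 v(c) = C1 + C2*c + C3*c^2 - c^5/180 - c^4/72 - 3*c^3/4


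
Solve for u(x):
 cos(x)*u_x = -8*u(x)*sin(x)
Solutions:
 u(x) = C1*cos(x)^8


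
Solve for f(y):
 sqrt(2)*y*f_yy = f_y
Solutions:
 f(y) = C1 + C2*y^(sqrt(2)/2 + 1)


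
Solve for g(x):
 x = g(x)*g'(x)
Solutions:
 g(x) = -sqrt(C1 + x^2)
 g(x) = sqrt(C1 + x^2)


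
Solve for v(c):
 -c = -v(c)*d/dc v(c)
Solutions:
 v(c) = -sqrt(C1 + c^2)
 v(c) = sqrt(C1 + c^2)


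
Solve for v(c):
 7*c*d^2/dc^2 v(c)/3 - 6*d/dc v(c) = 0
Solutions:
 v(c) = C1 + C2*c^(25/7)


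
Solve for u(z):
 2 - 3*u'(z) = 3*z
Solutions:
 u(z) = C1 - z^2/2 + 2*z/3


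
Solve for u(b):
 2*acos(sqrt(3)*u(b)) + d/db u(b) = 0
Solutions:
 Integral(1/acos(sqrt(3)*_y), (_y, u(b))) = C1 - 2*b


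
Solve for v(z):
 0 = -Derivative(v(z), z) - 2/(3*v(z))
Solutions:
 v(z) = -sqrt(C1 - 12*z)/3
 v(z) = sqrt(C1 - 12*z)/3


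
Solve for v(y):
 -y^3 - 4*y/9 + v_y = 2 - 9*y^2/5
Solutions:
 v(y) = C1 + y^4/4 - 3*y^3/5 + 2*y^2/9 + 2*y


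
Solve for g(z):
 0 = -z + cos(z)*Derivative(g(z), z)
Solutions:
 g(z) = C1 + Integral(z/cos(z), z)


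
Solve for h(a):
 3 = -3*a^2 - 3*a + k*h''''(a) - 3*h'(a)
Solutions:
 h(a) = C1 + C2*exp(3^(1/3)*a*(1/k)^(1/3)) + C3*exp(a*(-3^(1/3) + 3^(5/6)*I)*(1/k)^(1/3)/2) + C4*exp(-a*(3^(1/3) + 3^(5/6)*I)*(1/k)^(1/3)/2) - a^3/3 - a^2/2 - a


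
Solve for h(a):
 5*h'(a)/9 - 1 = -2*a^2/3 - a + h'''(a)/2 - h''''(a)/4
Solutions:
 h(a) = C1 + C2*exp(a*(2*2^(2/3)/(sqrt(105) + 11)^(1/3) + 2^(1/3)*(sqrt(105) + 11)^(1/3) + 4)/6)*sin(2^(1/3)*sqrt(3)*a*(-(sqrt(105) + 11)^(1/3) + 2*2^(1/3)/(sqrt(105) + 11)^(1/3))/6) + C3*exp(a*(2*2^(2/3)/(sqrt(105) + 11)^(1/3) + 2^(1/3)*(sqrt(105) + 11)^(1/3) + 4)/6)*cos(2^(1/3)*sqrt(3)*a*(-(sqrt(105) + 11)^(1/3) + 2*2^(1/3)/(sqrt(105) + 11)^(1/3))/6) + C4*exp(a*(-2^(1/3)*(sqrt(105) + 11)^(1/3) - 2*2^(2/3)/(sqrt(105) + 11)^(1/3) + 2)/3) - 2*a^3/5 - 9*a^2/10 - 9*a/25
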